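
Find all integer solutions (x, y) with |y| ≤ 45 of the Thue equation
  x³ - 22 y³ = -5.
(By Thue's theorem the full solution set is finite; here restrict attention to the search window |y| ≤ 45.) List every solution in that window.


The equation is x³ - 22y³ = -5. For fixed y, x³ = 22·y³ − 5, so a solution requires the RHS to be a perfect cube.
Strategy: iterate y from -45 to 45, compute RHS = 22·y³ − 5, and check whether it is a (positive or negative) perfect cube.
Check small values of y:
  y = 0: RHS = -5 is not a perfect cube.
  y = 1: RHS = 17 is not a perfect cube.
  y = -1: RHS = -27 = (-3)³ ⇒ x = -3 works.
  y = 2: RHS = 171 is not a perfect cube.
  y = -2: RHS = -181 is not a perfect cube.
  y = 3: RHS = 589 is not a perfect cube.
  y = -3: RHS = -599 is not a perfect cube.
Continuing the search up to |y| = 45 finds no further solutions beyond those listed.
Collected solutions: (-3, -1).

Solutions (with |y| ≤ 45): (-3, -1).


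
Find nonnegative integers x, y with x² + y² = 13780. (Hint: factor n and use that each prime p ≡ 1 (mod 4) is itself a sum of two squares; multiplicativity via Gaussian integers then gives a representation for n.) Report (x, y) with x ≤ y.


Step 1: Factor n = 13780 = 2^2 · 5 · 13 · 53.
Step 2: Check the mod-4 condition on each prime factor: 2 = 2 (special); 5 ≡ 1 (mod 4), exponent 1; 13 ≡ 1 (mod 4), exponent 1; 53 ≡ 1 (mod 4), exponent 1.
All primes ≡ 3 (mod 4) appear to even exponent (or don't appear), so by the two-squares theorem n IS expressible as a sum of two squares.
Step 3: Build a representation. Group n = k² · m with k = 2 and m = 5 · 13 · 53 = 3445 (a product of primes ≡ 1 (mod 4)); a representation of m scales to one of n via (k·x)² + (k·y)² = k²(x² + y²). Each prime p ≡ 1 (mod 4) is itself a sum of two squares; find a² by testing p − a² for a perfect square:
  5: 5 − 1² = 4 = 2² ⇒ 5 = 1² + 2².
  13: 13 − 1² = 12, 13 − 2² = 9 = 3² ⇒ 13 = 2² + 3².
  53: 53 − 1² = 52, 53 − 2² = 49 = 7² ⇒ 53 = 2² + 7².
  Combine using the Brahmagupta–Fibonacci identity (a² + b²)(c² + d²) = (ac − bd)² + (ad + bc)² = (ac + bd)² + (ad − bc)²:
  5 · 13 = 65: from (1² + 2²)(2² + 3²), take (1·2 − 2·3, 1·3 + 2·2) = (2 − 6, 3 + 4) = (-4, 7); dropping signs (only squares matter) gives (4, 7); check 4² + 7² = 16 + 49 = 65 ✓.
  65 · 53 = 3445: from (4² + 7²)(2² + 7²), take (4·2 − 7·7, 4·7 + 7·2) = (8 − 49, 28 + 14) = (-41, 42); dropping signs (only squares matter) gives (41, 42); check 41² + 42² = 1681 + 1764 = 3445 ✓.
  Scale by k = 2: (2·41, 2·42) = (82, 84).
Step 4: Order so x ≤ y and verify: 82² + 84² = 6724 + 7056 = 13780 = n. ✓

n = 13780 = 82² + 84² (one valid representation with x ≤ y).


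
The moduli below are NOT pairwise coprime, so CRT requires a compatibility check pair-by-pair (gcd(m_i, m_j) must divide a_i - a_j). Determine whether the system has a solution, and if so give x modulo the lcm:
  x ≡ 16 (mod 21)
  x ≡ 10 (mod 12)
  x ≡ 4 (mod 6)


Moduli 21, 12, 6 are not pairwise coprime, so CRT works modulo lcm(m_i) when all pairwise compatibility conditions hold.
Pairwise compatibility: gcd(m_i, m_j) must divide a_i - a_j for every pair.
Merge one congruence at a time:
  Start: x ≡ 16 (mod 21).
  Combine with x ≡ 10 (mod 12): gcd(21, 12) = 3; 10 - 16 = -6, which IS divisible by 3, so compatible.
    Write x = 16 + 21·t and substitute into x ≡ 10 (mod 12): 21·t ≡ 10 − 16 = -6 (mod 12).
    Divide the congruence (and modulus) by g = 3: 7·t ≡ -2 (mod 4).
    Reduce coefficients mod 4: 3·t ≡ 2 (mod 4).
    The inverse of 3 mod 4 is 3 (since 3·3 = 9 = 2·4 + 1), so t ≡ 3·2 = 6 ≡ 2 (mod 4).
    Then x = 16 + 21·2 = 58, valid modulo lcm(21, 12) = 84: x ≡ 58 (mod 84).
  Combine with x ≡ 4 (mod 6): gcd(84, 6) = 6; 4 - 58 = -54, which IS divisible by 6, so compatible.
    Write x = 58 + 84·t and substitute into x ≡ 4 (mod 6): 84·t ≡ 4 − 58 = -54 (mod 6).
    Divide the congruence (and modulus) by g = 6: 14·t ≡ -9 (mod 1).
    Modulo 1 every t works; take t = 0.
    Then x = 58 + 84·0 = 58, valid modulo lcm(84, 6) = 84: x ≡ 58 (mod 84).
Verify: 58 mod 21 = 16, 58 mod 12 = 10, 58 mod 6 = 4.

x ≡ 58 (mod 84).


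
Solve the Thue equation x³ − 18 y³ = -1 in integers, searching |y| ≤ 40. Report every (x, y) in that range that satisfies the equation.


The equation is x³ - 18y³ = -1. For fixed y, x³ = 18·y³ − 1, so a solution requires the RHS to be a perfect cube.
Strategy: iterate y from -40 to 40, compute RHS = 18·y³ − 1, and check whether it is a (positive or negative) perfect cube.
Check small values of y:
  y = 0: RHS = -1 = (-1)³ ⇒ x = -1 works.
  y = 1: RHS = 17 is not a perfect cube.
  y = -1: RHS = -19 is not a perfect cube.
  y = 2: RHS = 143 is not a perfect cube.
  y = -2: RHS = -145 is not a perfect cube.
  y = 3: RHS = 485 is not a perfect cube.
  y = -3: RHS = -487 is not a perfect cube.
Continuing the search up to |y| = 40 finds no further solutions beyond those listed.
Collected solutions: (-1, 0).

Solutions (with |y| ≤ 40): (-1, 0).


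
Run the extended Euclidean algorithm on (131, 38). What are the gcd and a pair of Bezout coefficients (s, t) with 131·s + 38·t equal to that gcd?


Euclidean algorithm on (131, 38) — divide until remainder is 0:
  131 = 3 · 38 + 17
  38 = 2 · 17 + 4
  17 = 4 · 4 + 1
  4 = 4 · 1 + 0
gcd(131, 38) = 1.
Track Bezout coefficients alongside the remainders: start with r₀ = 131 = a·1 + b·0 (s = 1, t = 0) and r₁ = 38 = a·0 + b·1 (s = 0, t = 1); each new remainder r_{k+1} = r_{k-1} − q_k·r_k inherits s_{k+1} = s_{k-1} − q_k·s_k, t_{k+1} = t_{k-1} − q_k·t_k, so r_k = a·s_k + b·t_k at every step:
  q = 3: r = 17, s = 1 − 3·0 = 1, t = 0 − 3·1 = -3  (check: 131·1 + 38·(-3) = 17)
  q = 2: r = 4, s = 0 − 2·1 = -2, t = 1 − 2·(-3) = 7  (check: 131·(-2) + 38·7 = 4)
  q = 4: r = 1, s = 1 − 4·(-2) = 9, t = -3 − 4·7 = -31  (check: 131·9 + 38·(-31) = 1)
The row with r = 1 (the gcd) gives the Bezout coefficients s = 9, t = -31.
Result: 131 · (9) + 38 · (-31) = 1.

gcd(131, 38) = 1; s = 9, t = -31 (check: 131·9 + 38·(-31) = 1).


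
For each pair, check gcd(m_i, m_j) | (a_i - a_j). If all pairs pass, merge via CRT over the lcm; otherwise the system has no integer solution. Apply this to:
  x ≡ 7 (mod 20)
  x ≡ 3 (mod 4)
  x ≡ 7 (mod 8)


Moduli 20, 4, 8 are not pairwise coprime, so CRT works modulo lcm(m_i) when all pairwise compatibility conditions hold.
Pairwise compatibility: gcd(m_i, m_j) must divide a_i - a_j for every pair.
Merge one congruence at a time:
  Start: x ≡ 7 (mod 20).
  Combine with x ≡ 3 (mod 4): gcd(20, 4) = 4; 3 - 7 = -4, which IS divisible by 4, so compatible.
    Write x = 7 + 20·t and substitute into x ≡ 3 (mod 4): 20·t ≡ 3 − 7 = -4 (mod 4).
    Divide the congruence (and modulus) by g = 4: 5·t ≡ -1 (mod 1).
    Modulo 1 every t works; take t = 0.
    Then x = 7 + 20·0 = 7, valid modulo lcm(20, 4) = 20: x ≡ 7 (mod 20).
  Combine with x ≡ 7 (mod 8): gcd(20, 8) = 4; 7 - 7 = 0, which IS divisible by 4, so compatible.
    Write x = 7 + 20·t and substitute into x ≡ 7 (mod 8): 20·t ≡ 7 − 7 = 0 (mod 8).
    Divide the congruence (and modulus) by g = 4: 5·t ≡ 0 (mod 2).
    Reduce coefficients mod 2: 1·t ≡ 0 (mod 2).
    So t ≡ 0 (mod 2).
    Then x = 7 + 20·0 = 7, valid modulo lcm(20, 8) = 40: x ≡ 7 (mod 40).
Verify: 7 mod 20 = 7, 7 mod 4 = 3, 7 mod 8 = 7.

x ≡ 7 (mod 40).


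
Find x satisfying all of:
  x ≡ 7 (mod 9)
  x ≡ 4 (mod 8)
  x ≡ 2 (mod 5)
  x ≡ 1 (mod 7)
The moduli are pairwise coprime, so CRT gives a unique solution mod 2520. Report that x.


Product of moduli M = 9 · 8 · 5 · 7 = 2520.
Merge one congruence at a time:
  Start: x ≡ 7 (mod 9).
  Combine with x ≡ 4 (mod 8); new modulus lcm = 72.
    Write x = 7 + 9·t and substitute into x ≡ 4 (mod 8): 9·t ≡ 4 − 7 = -3 (mod 8).
    Reduce coefficients mod 8: 1·t ≡ 5 (mod 8).
    So t ≡ 5 (mod 8).
    Then x = 7 + 9·5 = 52, valid modulo lcm(9, 8) = 72: x ≡ 52 (mod 72).
  Combine with x ≡ 2 (mod 5); new modulus lcm = 360.
    Write x = 52 + 72·t and substitute into x ≡ 2 (mod 5): 72·t ≡ 2 − 52 = -50 (mod 5).
    Reduce coefficients mod 5: 2·t ≡ 0 (mod 5).
    The inverse of 2 mod 5 is 3 (since 2·3 = 6 = 1·5 + 1), so t ≡ 3·0 = 0 ≡ 0 (mod 5).
    Then x = 52 + 72·0 = 52, valid modulo lcm(72, 5) = 360: x ≡ 52 (mod 360).
  Combine with x ≡ 1 (mod 7); new modulus lcm = 2520.
    Write x = 52 + 360·t and substitute into x ≡ 1 (mod 7): 360·t ≡ 1 − 52 = -51 (mod 7).
    Reduce coefficients mod 7: 3·t ≡ 5 (mod 7).
    The inverse of 3 mod 7 is 5 (since 3·5 = 15 = 2·7 + 1), so t ≡ 5·5 = 25 ≡ 4 (mod 7).
    Then x = 52 + 360·4 = 1492, valid modulo lcm(360, 7) = 2520: x ≡ 1492 (mod 2520).
Verify against each original: 1492 mod 9 = 7, 1492 mod 8 = 4, 1492 mod 5 = 2, 1492 mod 7 = 1.

x ≡ 1492 (mod 2520).


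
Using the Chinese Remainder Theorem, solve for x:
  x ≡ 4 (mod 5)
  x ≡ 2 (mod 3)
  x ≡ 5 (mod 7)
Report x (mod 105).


Moduli 5, 3, 7 are pairwise coprime; by CRT there is a unique solution modulo M = 5 · 3 · 7 = 105.
Solve pairwise, accumulating the modulus:
  Start with x ≡ 4 (mod 5).
  Combine with x ≡ 2 (mod 3): since gcd(5, 3) = 1, we get a unique residue mod 15.
    Write x = 4 + 5·t and substitute into x ≡ 2 (mod 3): 5·t ≡ 2 − 4 = -2 (mod 3).
    Reduce coefficients mod 3: 2·t ≡ 1 (mod 3).
    The inverse of 2 mod 3 is 2 (since 2·2 = 4 = 1·3 + 1), so t ≡ 2·1 = 2 ≡ 2 (mod 3).
    Then x = 4 + 5·2 = 14, valid modulo lcm(5, 3) = 15: x ≡ 14 (mod 15).
  Combine with x ≡ 5 (mod 7): since gcd(15, 7) = 1, we get a unique residue mod 105.
    Write x = 14 + 15·t and substitute into x ≡ 5 (mod 7): 15·t ≡ 5 − 14 = -9 (mod 7).
    Reduce coefficients mod 7: 1·t ≡ 5 (mod 7).
    So t ≡ 5 (mod 7).
    Then x = 14 + 15·5 = 89, valid modulo lcm(15, 7) = 105: x ≡ 89 (mod 105).
Verify: 89 mod 5 = 4 ✓, 89 mod 3 = 2 ✓, 89 mod 7 = 5 ✓.

x ≡ 89 (mod 105).


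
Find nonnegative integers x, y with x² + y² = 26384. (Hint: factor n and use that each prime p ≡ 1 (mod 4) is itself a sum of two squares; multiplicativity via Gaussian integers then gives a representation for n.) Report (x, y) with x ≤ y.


Step 1: Factor n = 26384 = 2^4 · 17 · 97.
Step 2: Check the mod-4 condition on each prime factor: 2 = 2 (special); 17 ≡ 1 (mod 4), exponent 1; 97 ≡ 1 (mod 4), exponent 1.
All primes ≡ 3 (mod 4) appear to even exponent (or don't appear), so by the two-squares theorem n IS expressible as a sum of two squares.
Step 3: Build a representation. Group n = k² · m with k = 4 and m = 17 · 97 = 1649 (a product of primes ≡ 1 (mod 4)); a representation of m scales to one of n via (k·x)² + (k·y)² = k²(x² + y²). Each prime p ≡ 1 (mod 4) is itself a sum of two squares; find a² by testing p − a² for a perfect square:
  17: 17 − 1² = 16 = 4² ⇒ 17 = 1² + 4².
  97: 97 − 1² = 96, 97 − 2² = 93, 97 − 3² = 88, 97 − 4² = 81 = 9² ⇒ 97 = 4² + 9².
  Combine using the Brahmagupta–Fibonacci identity (a² + b²)(c² + d²) = (ac − bd)² + (ad + bc)² = (ac + bd)² + (ad − bc)²:
  17 · 97 = 1649: from (1² + 4²)(4² + 9²), take (1·4 − 4·9, 1·9 + 4·4) = (4 − 36, 9 + 16) = (-32, 25); dropping signs (only squares matter) gives (32, 25); check 32² + 25² = 1024 + 625 = 1649 ✓.
  Scale by k = 4: (4·32, 4·25) = (128, 100).
Step 4: Order so x ≤ y and verify: 100² + 128² = 10000 + 16384 = 26384 = n. ✓

n = 26384 = 100² + 128² (one valid representation with x ≤ y).


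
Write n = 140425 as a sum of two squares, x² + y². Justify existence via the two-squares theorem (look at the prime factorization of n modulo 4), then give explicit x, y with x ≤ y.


Step 1: Factor n = 140425 = 5^2 · 41 · 137.
Step 2: Check the mod-4 condition on each prime factor: 5 ≡ 1 (mod 4), exponent 2; 41 ≡ 1 (mod 4), exponent 1; 137 ≡ 1 (mod 4), exponent 1.
All primes ≡ 3 (mod 4) appear to even exponent (or don't appear), so by the two-squares theorem n IS expressible as a sum of two squares.
Step 3: Build a representation. Group n = k² · m with k = 5 and m = 41 · 137 = 5617 (a product of primes ≡ 1 (mod 4)); a representation of m scales to one of n via (k·x)² + (k·y)² = k²(x² + y²). Each prime p ≡ 1 (mod 4) is itself a sum of two squares; find a² by testing p − a² for a perfect square:
  41: 41 − 1² = 40, 41 − 2² = 37, 41 − 3² = 32, 41 − 4² = 25 = 5² ⇒ 41 = 4² + 5².
  137: 137 − 1² = 136, 137 − 2² = 133, 137 − 3² = 128, 137 − 4² = 121 = 11² ⇒ 137 = 4² + 11².
  Combine using the Brahmagupta–Fibonacci identity (a² + b²)(c² + d²) = (ac − bd)² + (ad + bc)² = (ac + bd)² + (ad − bc)²:
  41 · 137 = 5617: from (4² + 5²)(4² + 11²), take (4·4 − 5·11, 4·11 + 5·4) = (16 − 55, 44 + 20) = (-39, 64); dropping signs (only squares matter) gives (39, 64); check 39² + 64² = 1521 + 4096 = 5617 ✓.
  Scale by k = 5: (5·39, 5·64) = (195, 320).
Step 4: Order so x ≤ y and verify: 195² + 320² = 38025 + 102400 = 140425 = n. ✓

n = 140425 = 195² + 320² (one valid representation with x ≤ y).


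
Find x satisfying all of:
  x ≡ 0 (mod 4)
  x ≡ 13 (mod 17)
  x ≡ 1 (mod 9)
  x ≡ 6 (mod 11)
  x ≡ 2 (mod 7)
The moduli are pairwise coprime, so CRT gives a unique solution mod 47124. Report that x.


Product of moduli M = 4 · 17 · 9 · 11 · 7 = 47124.
Merge one congruence at a time:
  Start: x ≡ 0 (mod 4).
  Combine with x ≡ 13 (mod 17); new modulus lcm = 68.
    Write x = 0 + 4·t and substitute into x ≡ 13 (mod 17): 4·t ≡ 13 − 0 = 13 (mod 17).
    The inverse of 4 mod 17 is 13 (since 4·13 = 52 = 3·17 + 1), so t ≡ 13·13 = 169 ≡ 16 (mod 17).
    Then x = 0 + 4·16 = 64, valid modulo lcm(4, 17) = 68: x ≡ 64 (mod 68).
  Combine with x ≡ 1 (mod 9); new modulus lcm = 612.
    Write x = 64 + 68·t and substitute into x ≡ 1 (mod 9): 68·t ≡ 1 − 64 = -63 (mod 9).
    Reduce coefficients mod 9: 5·t ≡ 0 (mod 9).
    The inverse of 5 mod 9 is 2 (since 5·2 = 10 = 1·9 + 1), so t ≡ 2·0 = 0 ≡ 0 (mod 9).
    Then x = 64 + 68·0 = 64, valid modulo lcm(68, 9) = 612: x ≡ 64 (mod 612).
  Combine with x ≡ 6 (mod 11); new modulus lcm = 6732.
    Write x = 64 + 612·t and substitute into x ≡ 6 (mod 11): 612·t ≡ 6 − 64 = -58 (mod 11).
    Reduce coefficients mod 11: 7·t ≡ 8 (mod 11).
    The inverse of 7 mod 11 is 8 (since 7·8 = 56 = 5·11 + 1), so t ≡ 8·8 = 64 ≡ 9 (mod 11).
    Then x = 64 + 612·9 = 5572, valid modulo lcm(612, 11) = 6732: x ≡ 5572 (mod 6732).
  Combine with x ≡ 2 (mod 7); new modulus lcm = 47124.
    Write x = 5572 + 6732·t and substitute into x ≡ 2 (mod 7): 6732·t ≡ 2 − 5572 = -5570 (mod 7).
    Reduce coefficients mod 7: 5·t ≡ 2 (mod 7).
    The inverse of 5 mod 7 is 3 (since 5·3 = 15 = 2·7 + 1), so t ≡ 3·2 = 6 ≡ 6 (mod 7).
    Then x = 5572 + 6732·6 = 45964, valid modulo lcm(6732, 7) = 47124: x ≡ 45964 (mod 47124).
Verify against each original: 45964 mod 4 = 0, 45964 mod 17 = 13, 45964 mod 9 = 1, 45964 mod 11 = 6, 45964 mod 7 = 2.

x ≡ 45964 (mod 47124).


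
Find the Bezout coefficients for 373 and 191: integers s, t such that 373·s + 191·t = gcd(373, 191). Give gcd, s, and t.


Euclidean algorithm on (373, 191) — divide until remainder is 0:
  373 = 1 · 191 + 182
  191 = 1 · 182 + 9
  182 = 20 · 9 + 2
  9 = 4 · 2 + 1
  2 = 2 · 1 + 0
gcd(373, 191) = 1.
Track Bezout coefficients alongside the remainders: start with r₀ = 373 = a·1 + b·0 (s = 1, t = 0) and r₁ = 191 = a·0 + b·1 (s = 0, t = 1); each new remainder r_{k+1} = r_{k-1} − q_k·r_k inherits s_{k+1} = s_{k-1} − q_k·s_k, t_{k+1} = t_{k-1} − q_k·t_k, so r_k = a·s_k + b·t_k at every step:
  q = 1: r = 182, s = 1 − 1·0 = 1, t = 0 − 1·1 = -1  (check: 373·1 + 191·(-1) = 182)
  q = 1: r = 9, s = 0 − 1·1 = -1, t = 1 − 1·(-1) = 2  (check: 373·(-1) + 191·2 = 9)
  q = 20: r = 2, s = 1 − 20·(-1) = 21, t = -1 − 20·2 = -41  (check: 373·21 + 191·(-41) = 2)
  q = 4: r = 1, s = -1 − 4·21 = -85, t = 2 − 4·(-41) = 166  (check: 373·(-85) + 191·166 = 1)
The row with r = 1 (the gcd) gives the Bezout coefficients s = -85, t = 166.
Result: 373 · (-85) + 191 · (166) = 1.

gcd(373, 191) = 1; s = -85, t = 166 (check: 373·(-85) + 191·166 = 1).


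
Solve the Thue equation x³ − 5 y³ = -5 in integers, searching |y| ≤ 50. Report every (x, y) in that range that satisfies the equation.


The equation is x³ - 5y³ = -5. For fixed y, x³ = 5·y³ − 5, so a solution requires the RHS to be a perfect cube.
Strategy: iterate y from -50 to 50, compute RHS = 5·y³ − 5, and check whether it is a (positive or negative) perfect cube.
Check small values of y:
  y = 0: RHS = -5 is not a perfect cube.
  y = 1: RHS = 0 = (0)³ ⇒ x = 0 works.
  y = -1: RHS = -10 is not a perfect cube.
  y = 2: RHS = 35 is not a perfect cube.
  y = -2: RHS = -45 is not a perfect cube.
  y = 3: RHS = 130 is not a perfect cube.
  y = -3: RHS = -140 is not a perfect cube.
Continuing the search up to |y| = 50 finds no further solutions beyond those listed.
Collected solutions: (0, 1).

Solutions (with |y| ≤ 50): (0, 1).


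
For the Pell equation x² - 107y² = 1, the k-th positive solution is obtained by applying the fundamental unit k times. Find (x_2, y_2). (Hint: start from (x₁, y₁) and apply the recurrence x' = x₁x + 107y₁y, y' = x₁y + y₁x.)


Step 1: Find the fundamental solution (x₁, y₁) of x² - 107y² = 1.
  Expand √107 as a continued fraction. a₀ = ⌊√107⌋ = 10; iterate m_{k+1} = d_k·a_k − m_k, d_{k+1} = (107 − m_{k+1}²)/d_k, a_{k+1} = ⌊(a₀ + m_{k+1})/d_{k+1}⌋ (starting m₀ = 0, d₀ = 1), with convergents p_k = a_k·p_{k-1} + p_{k-2}, q_k = a_k·q_{k-1} + q_{k-2} (p₋₁ = 1, q₋₁ = 0):
  k = 0: a₀ = 10; p₀/q₀ = 10/1; p₀² − 107·q₀² = 100 − 107 = -7.
  k = 1: m = 10, d = 7, a = ⌊(10 + 10)/7⌋ = 2; p/q = (2·10 + 1)/(2·1 + 0) = 21/2; p² − 107·q² = 441 − 428 = 13.
  k = 2: m = 4, d = 13, a = ⌊(10 + 4)/13⌋ = 1; p/q = (1·21 + 10)/(1·2 + 1) = 31/3; p² − 107·q² = 961 − 963 = -2.
  k = 3: m = 9, d = 2, a = ⌊(10 + 9)/2⌋ = 9; p/q = (9·31 + 21)/(9·3 + 2) = 300/29; p² − 107·q² = 90000 − 89987 = 13.
  k = 4: m = 9, d = 13, a = ⌊(10 + 9)/13⌋ = 1; p/q = (1·300 + 31)/(1·29 + 3) = 331/32; p² − 107·q² = 109561 − 109568 = -7.
  k = 5: m = 4, d = 7, a = ⌊(10 + 4)/7⌋ = 2; p/q = (2·331 + 300)/(2·32 + 29) = 962/93; p² − 107·q² = 925444 − 925443 = 1.
  The first convergent with p² − 107·q² = 1 gives the fundamental solution (x₁, y₁) = (962, 93).
Step 2: Apply the recurrence (x_{n+1}, y_{n+1}) = (x₁x_n + 107y₁y_n, x₁y_n + y₁x_n) repeatedly.
  From (x_1, y_1) = (962, 93): x_2 = 962·962 + 107·93·93 = 1850887; y_2 = 962·93 + 93·962 = 178932.
Step 3: Verify x_2² - 107·y_2² = 3425782686769 - 3425782686768 = 1 (should be 1). ✓

(x_1, y_1) = (962, 93); (x_2, y_2) = (1850887, 178932).


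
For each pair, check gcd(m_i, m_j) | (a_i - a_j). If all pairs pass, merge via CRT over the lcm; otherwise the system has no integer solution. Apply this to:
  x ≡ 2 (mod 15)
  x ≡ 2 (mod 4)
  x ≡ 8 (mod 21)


Moduli 15, 4, 21 are not pairwise coprime, so CRT works modulo lcm(m_i) when all pairwise compatibility conditions hold.
Pairwise compatibility: gcd(m_i, m_j) must divide a_i - a_j for every pair.
Merge one congruence at a time:
  Start: x ≡ 2 (mod 15).
  Combine with x ≡ 2 (mod 4): gcd(15, 4) = 1; 2 - 2 = 0, which IS divisible by 1, so compatible.
    Write x = 2 + 15·t and substitute into x ≡ 2 (mod 4): 15·t ≡ 2 − 2 = 0 (mod 4).
    Reduce coefficients mod 4: 3·t ≡ 0 (mod 4).
    The inverse of 3 mod 4 is 3 (since 3·3 = 9 = 2·4 + 1), so t ≡ 3·0 = 0 ≡ 0 (mod 4).
    Then x = 2 + 15·0 = 2, valid modulo lcm(15, 4) = 60: x ≡ 2 (mod 60).
  Combine with x ≡ 8 (mod 21): gcd(60, 21) = 3; 8 - 2 = 6, which IS divisible by 3, so compatible.
    Write x = 2 + 60·t and substitute into x ≡ 8 (mod 21): 60·t ≡ 8 − 2 = 6 (mod 21).
    Divide the congruence (and modulus) by g = 3: 20·t ≡ 2 (mod 7).
    Reduce coefficients mod 7: 6·t ≡ 2 (mod 7).
    The inverse of 6 mod 7 is 6 (since 6·6 = 36 = 5·7 + 1), so t ≡ 6·2 = 12 ≡ 5 (mod 7).
    Then x = 2 + 60·5 = 302, valid modulo lcm(60, 21) = 420: x ≡ 302 (mod 420).
Verify: 302 mod 15 = 2, 302 mod 4 = 2, 302 mod 21 = 8.

x ≡ 302 (mod 420).


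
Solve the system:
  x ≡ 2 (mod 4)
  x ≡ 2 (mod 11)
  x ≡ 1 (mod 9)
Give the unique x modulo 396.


Moduli 4, 11, 9 are pairwise coprime; by CRT there is a unique solution modulo M = 4 · 11 · 9 = 396.
Solve pairwise, accumulating the modulus:
  Start with x ≡ 2 (mod 4).
  Combine with x ≡ 2 (mod 11): since gcd(4, 11) = 1, we get a unique residue mod 44.
    Write x = 2 + 4·t and substitute into x ≡ 2 (mod 11): 4·t ≡ 2 − 2 = 0 (mod 11).
    The inverse of 4 mod 11 is 3 (since 4·3 = 12 = 1·11 + 1), so t ≡ 3·0 = 0 ≡ 0 (mod 11).
    Then x = 2 + 4·0 = 2, valid modulo lcm(4, 11) = 44: x ≡ 2 (mod 44).
  Combine with x ≡ 1 (mod 9): since gcd(44, 9) = 1, we get a unique residue mod 396.
    Write x = 2 + 44·t and substitute into x ≡ 1 (mod 9): 44·t ≡ 1 − 2 = -1 (mod 9).
    Reduce coefficients mod 9: 8·t ≡ 8 (mod 9).
    The inverse of 8 mod 9 is 8 (since 8·8 = 64 = 7·9 + 1), so t ≡ 8·8 = 64 ≡ 1 (mod 9).
    Then x = 2 + 44·1 = 46, valid modulo lcm(44, 9) = 396: x ≡ 46 (mod 396).
Verify: 46 mod 4 = 2 ✓, 46 mod 11 = 2 ✓, 46 mod 9 = 1 ✓.

x ≡ 46 (mod 396).


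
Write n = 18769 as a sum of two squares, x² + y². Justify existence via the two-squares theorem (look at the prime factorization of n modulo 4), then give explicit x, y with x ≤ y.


Step 1: Factor n = 18769 = 137^2.
Step 2: Check the mod-4 condition on each prime factor: 137 ≡ 1 (mod 4), exponent 2.
All primes ≡ 3 (mod 4) appear to even exponent (or don't appear), so by the two-squares theorem n IS expressible as a sum of two squares.
Step 3: Build a representation. Here n = 137 · 137 is a product of primes ≡ 1 (mod 4). Each prime p ≡ 1 (mod 4) is itself a sum of two squares; find a² by testing p − a² for a perfect square:
  137: 137 − 1² = 136, 137 − 2² = 133, 137 − 3² = 128, 137 − 4² = 121 = 11² ⇒ 137 = 4² + 11².
  Combine using the Brahmagupta–Fibonacci identity (a² + b²)(c² + d²) = (ac − bd)² + (ad + bc)² = (ac + bd)² + (ad − bc)²:
  137 · 137 = 18769: from (4² + 11²)(4² + 11²), take (4·4 − 11·11, 4·11 + 11·4) = (16 − 121, 44 + 44) = (-105, 88); dropping signs (only squares matter) gives (105, 88); check 105² + 88² = 11025 + 7744 = 18769 ✓.
Step 4: Order so x ≤ y and verify: 88² + 105² = 7744 + 11025 = 18769 = n. ✓

n = 18769 = 88² + 105² (one valid representation with x ≤ y).


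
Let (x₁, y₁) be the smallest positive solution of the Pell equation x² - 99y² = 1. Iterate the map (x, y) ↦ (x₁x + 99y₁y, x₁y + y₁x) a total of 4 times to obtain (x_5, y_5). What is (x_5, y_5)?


Step 1: Find the fundamental solution (x₁, y₁) of x² - 99y² = 1.
  Expand √99 as a continued fraction. a₀ = ⌊√99⌋ = 9; iterate m_{k+1} = d_k·a_k − m_k, d_{k+1} = (99 − m_{k+1}²)/d_k, a_{k+1} = ⌊(a₀ + m_{k+1})/d_{k+1}⌋ (starting m₀ = 0, d₀ = 1), with convergents p_k = a_k·p_{k-1} + p_{k-2}, q_k = a_k·q_{k-1} + q_{k-2} (p₋₁ = 1, q₋₁ = 0):
  k = 0: a₀ = 9; p₀/q₀ = 9/1; p₀² − 99·q₀² = 81 − 99 = -18.
  k = 1: m = 9, d = 18, a = ⌊(9 + 9)/18⌋ = 1; p/q = (1·9 + 1)/(1·1 + 0) = 10/1; p² − 99·q² = 100 − 99 = 1.
  The first convergent with p² − 99·q² = 1 gives the fundamental solution (x₁, y₁) = (10, 1).
Step 2: Apply the recurrence (x_{n+1}, y_{n+1}) = (x₁x_n + 99y₁y_n, x₁y_n + y₁x_n) repeatedly.
  From (x_1, y_1) = (10, 1): x_2 = 10·10 + 99·1·1 = 199; y_2 = 10·1 + 1·10 = 20.
  From (x_2, y_2) = (199, 20): x_3 = 10·199 + 99·1·20 = 3970; y_3 = 10·20 + 1·199 = 399.
  From (x_3, y_3) = (3970, 399): x_4 = 10·3970 + 99·1·399 = 79201; y_4 = 10·399 + 1·3970 = 7960.
  From (x_4, y_4) = (79201, 7960): x_5 = 10·79201 + 99·1·7960 = 1580050; y_5 = 10·7960 + 1·79201 = 158801.
Step 3: Verify x_5² - 99·y_5² = 2496558002500 - 2496558002499 = 1 (should be 1). ✓

(x_1, y_1) = (10, 1); (x_5, y_5) = (1580050, 158801).


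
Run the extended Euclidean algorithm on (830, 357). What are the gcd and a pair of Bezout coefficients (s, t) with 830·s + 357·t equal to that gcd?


Euclidean algorithm on (830, 357) — divide until remainder is 0:
  830 = 2 · 357 + 116
  357 = 3 · 116 + 9
  116 = 12 · 9 + 8
  9 = 1 · 8 + 1
  8 = 8 · 1 + 0
gcd(830, 357) = 1.
Track Bezout coefficients alongside the remainders: start with r₀ = 830 = a·1 + b·0 (s = 1, t = 0) and r₁ = 357 = a·0 + b·1 (s = 0, t = 1); each new remainder r_{k+1} = r_{k-1} − q_k·r_k inherits s_{k+1} = s_{k-1} − q_k·s_k, t_{k+1} = t_{k-1} − q_k·t_k, so r_k = a·s_k + b·t_k at every step:
  q = 2: r = 116, s = 1 − 2·0 = 1, t = 0 − 2·1 = -2  (check: 830·1 + 357·(-2) = 116)
  q = 3: r = 9, s = 0 − 3·1 = -3, t = 1 − 3·(-2) = 7  (check: 830·(-3) + 357·7 = 9)
  q = 12: r = 8, s = 1 − 12·(-3) = 37, t = -2 − 12·7 = -86  (check: 830·37 + 357·(-86) = 8)
  q = 1: r = 1, s = -3 − 1·37 = -40, t = 7 − 1·(-86) = 93  (check: 830·(-40) + 357·93 = 1)
The row with r = 1 (the gcd) gives the Bezout coefficients s = -40, t = 93.
Result: 830 · (-40) + 357 · (93) = 1.

gcd(830, 357) = 1; s = -40, t = 93 (check: 830·(-40) + 357·93 = 1).


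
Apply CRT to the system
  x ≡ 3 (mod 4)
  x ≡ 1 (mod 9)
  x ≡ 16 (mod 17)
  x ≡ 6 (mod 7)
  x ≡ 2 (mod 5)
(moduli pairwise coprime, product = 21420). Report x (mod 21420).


Product of moduli M = 4 · 9 · 17 · 7 · 5 = 21420.
Merge one congruence at a time:
  Start: x ≡ 3 (mod 4).
  Combine with x ≡ 1 (mod 9); new modulus lcm = 36.
    Write x = 3 + 4·t and substitute into x ≡ 1 (mod 9): 4·t ≡ 1 − 3 = -2 (mod 9).
    Reduce coefficients mod 9: 4·t ≡ 7 (mod 9).
    The inverse of 4 mod 9 is 7 (since 4·7 = 28 = 3·9 + 1), so t ≡ 7·7 = 49 ≡ 4 (mod 9).
    Then x = 3 + 4·4 = 19, valid modulo lcm(4, 9) = 36: x ≡ 19 (mod 36).
  Combine with x ≡ 16 (mod 17); new modulus lcm = 612.
    Write x = 19 + 36·t and substitute into x ≡ 16 (mod 17): 36·t ≡ 16 − 19 = -3 (mod 17).
    Reduce coefficients mod 17: 2·t ≡ 14 (mod 17).
    The inverse of 2 mod 17 is 9 (since 2·9 = 18 = 1·17 + 1), so t ≡ 9·14 = 126 ≡ 7 (mod 17).
    Then x = 19 + 36·7 = 271, valid modulo lcm(36, 17) = 612: x ≡ 271 (mod 612).
  Combine with x ≡ 6 (mod 7); new modulus lcm = 4284.
    Write x = 271 + 612·t and substitute into x ≡ 6 (mod 7): 612·t ≡ 6 − 271 = -265 (mod 7).
    Reduce coefficients mod 7: 3·t ≡ 1 (mod 7).
    The inverse of 3 mod 7 is 5 (since 3·5 = 15 = 2·7 + 1), so t ≡ 5·1 = 5 ≡ 5 (mod 7).
    Then x = 271 + 612·5 = 3331, valid modulo lcm(612, 7) = 4284: x ≡ 3331 (mod 4284).
  Combine with x ≡ 2 (mod 5); new modulus lcm = 21420.
    Write x = 3331 + 4284·t and substitute into x ≡ 2 (mod 5): 4284·t ≡ 2 − 3331 = -3329 (mod 5).
    Reduce coefficients mod 5: 4·t ≡ 1 (mod 5).
    The inverse of 4 mod 5 is 4 (since 4·4 = 16 = 3·5 + 1), so t ≡ 4·1 = 4 ≡ 4 (mod 5).
    Then x = 3331 + 4284·4 = 20467, valid modulo lcm(4284, 5) = 21420: x ≡ 20467 (mod 21420).
Verify against each original: 20467 mod 4 = 3, 20467 mod 9 = 1, 20467 mod 17 = 16, 20467 mod 7 = 6, 20467 mod 5 = 2.

x ≡ 20467 (mod 21420).


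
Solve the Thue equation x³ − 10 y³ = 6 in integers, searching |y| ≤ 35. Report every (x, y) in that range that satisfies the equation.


The equation is x³ - 10y³ = 6. For fixed y, x³ = 10·y³ + 6, so a solution requires the RHS to be a perfect cube.
Strategy: iterate y from -35 to 35, compute RHS = 10·y³ + 6, and check whether it is a (positive or negative) perfect cube.
Check small values of y:
  y = 0: RHS = 6 is not a perfect cube.
  y = 1: RHS = 16 is not a perfect cube.
  y = -1: RHS = -4 is not a perfect cube.
  y = 2: RHS = 86 is not a perfect cube.
  y = -2: RHS = -74 is not a perfect cube.
  y = 3: RHS = 276 is not a perfect cube.
  y = -3: RHS = -264 is not a perfect cube.
Continuing the search up to |y| = 35 finds no solutions either.
No (x, y) in the scanned range satisfies the equation.

No integer solutions with |y| ≤ 35.


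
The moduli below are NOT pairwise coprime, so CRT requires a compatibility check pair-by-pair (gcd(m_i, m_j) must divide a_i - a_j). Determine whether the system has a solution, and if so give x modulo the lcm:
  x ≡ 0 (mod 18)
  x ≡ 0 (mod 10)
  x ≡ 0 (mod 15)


Moduli 18, 10, 15 are not pairwise coprime, so CRT works modulo lcm(m_i) when all pairwise compatibility conditions hold.
Pairwise compatibility: gcd(m_i, m_j) must divide a_i - a_j for every pair.
Merge one congruence at a time:
  Start: x ≡ 0 (mod 18).
  Combine with x ≡ 0 (mod 10): gcd(18, 10) = 2; 0 - 0 = 0, which IS divisible by 2, so compatible.
    Write x = 0 + 18·t and substitute into x ≡ 0 (mod 10): 18·t ≡ 0 − 0 = 0 (mod 10).
    Divide the congruence (and modulus) by g = 2: 9·t ≡ 0 (mod 5).
    Reduce coefficients mod 5: 4·t ≡ 0 (mod 5).
    The inverse of 4 mod 5 is 4 (since 4·4 = 16 = 3·5 + 1), so t ≡ 4·0 = 0 ≡ 0 (mod 5).
    Then x = 0 + 18·0 = 0, valid modulo lcm(18, 10) = 90: x ≡ 0 (mod 90).
  Combine with x ≡ 0 (mod 15): gcd(90, 15) = 15; 0 - 0 = 0, which IS divisible by 15, so compatible.
    Write x = 0 + 90·t and substitute into x ≡ 0 (mod 15): 90·t ≡ 0 − 0 = 0 (mod 15).
    Divide the congruence (and modulus) by g = 15: 6·t ≡ 0 (mod 1).
    Modulo 1 every t works; take t = 0.
    Then x = 0 + 90·0 = 0, valid modulo lcm(90, 15) = 90: x ≡ 0 (mod 90).
Verify: 0 mod 18 = 0, 0 mod 10 = 0, 0 mod 15 = 0.

x ≡ 0 (mod 90).


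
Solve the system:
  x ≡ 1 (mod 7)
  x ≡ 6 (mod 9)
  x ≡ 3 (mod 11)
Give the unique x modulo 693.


Moduli 7, 9, 11 are pairwise coprime; by CRT there is a unique solution modulo M = 7 · 9 · 11 = 693.
Solve pairwise, accumulating the modulus:
  Start with x ≡ 1 (mod 7).
  Combine with x ≡ 6 (mod 9): since gcd(7, 9) = 1, we get a unique residue mod 63.
    Write x = 1 + 7·t and substitute into x ≡ 6 (mod 9): 7·t ≡ 6 − 1 = 5 (mod 9).
    The inverse of 7 mod 9 is 4 (since 7·4 = 28 = 3·9 + 1), so t ≡ 4·5 = 20 ≡ 2 (mod 9).
    Then x = 1 + 7·2 = 15, valid modulo lcm(7, 9) = 63: x ≡ 15 (mod 63).
  Combine with x ≡ 3 (mod 11): since gcd(63, 11) = 1, we get a unique residue mod 693.
    Write x = 15 + 63·t and substitute into x ≡ 3 (mod 11): 63·t ≡ 3 − 15 = -12 (mod 11).
    Reduce coefficients mod 11: 8·t ≡ 10 (mod 11).
    The inverse of 8 mod 11 is 7 (since 8·7 = 56 = 5·11 + 1), so t ≡ 7·10 = 70 ≡ 4 (mod 11).
    Then x = 15 + 63·4 = 267, valid modulo lcm(63, 11) = 693: x ≡ 267 (mod 693).
Verify: 267 mod 7 = 1 ✓, 267 mod 9 = 6 ✓, 267 mod 11 = 3 ✓.

x ≡ 267 (mod 693).


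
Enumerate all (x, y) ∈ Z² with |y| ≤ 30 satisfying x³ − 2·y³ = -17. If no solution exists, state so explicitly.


The equation is x³ - 2y³ = -17. For fixed y, x³ = 2·y³ − 17, so a solution requires the RHS to be a perfect cube.
Strategy: iterate y from -30 to 30, compute RHS = 2·y³ − 17, and check whether it is a (positive or negative) perfect cube.
Check small values of y:
  y = 0: RHS = -17 is not a perfect cube.
  y = 1: RHS = -15 is not a perfect cube.
  y = -1: RHS = -19 is not a perfect cube.
  y = 2: RHS = -1 = (-1)³ ⇒ x = -1 works.
  y = -2: RHS = -33 is not a perfect cube.
  y = 3: RHS = 37 is not a perfect cube.
  y = -3: RHS = -71 is not a perfect cube.
Continuing the search up to |y| = 30 finds no further solutions beyond those listed.
Collected solutions: (-1, 2).

Solutions (with |y| ≤ 30): (-1, 2).


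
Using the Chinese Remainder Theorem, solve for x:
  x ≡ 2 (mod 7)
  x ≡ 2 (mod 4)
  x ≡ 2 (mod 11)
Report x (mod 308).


Moduli 7, 4, 11 are pairwise coprime; by CRT there is a unique solution modulo M = 7 · 4 · 11 = 308.
Solve pairwise, accumulating the modulus:
  Start with x ≡ 2 (mod 7).
  Combine with x ≡ 2 (mod 4): since gcd(7, 4) = 1, we get a unique residue mod 28.
    Write x = 2 + 7·t and substitute into x ≡ 2 (mod 4): 7·t ≡ 2 − 2 = 0 (mod 4).
    Reduce coefficients mod 4: 3·t ≡ 0 (mod 4).
    The inverse of 3 mod 4 is 3 (since 3·3 = 9 = 2·4 + 1), so t ≡ 3·0 = 0 ≡ 0 (mod 4).
    Then x = 2 + 7·0 = 2, valid modulo lcm(7, 4) = 28: x ≡ 2 (mod 28).
  Combine with x ≡ 2 (mod 11): since gcd(28, 11) = 1, we get a unique residue mod 308.
    Write x = 2 + 28·t and substitute into x ≡ 2 (mod 11): 28·t ≡ 2 − 2 = 0 (mod 11).
    Reduce coefficients mod 11: 6·t ≡ 0 (mod 11).
    The inverse of 6 mod 11 is 2 (since 6·2 = 12 = 1·11 + 1), so t ≡ 2·0 = 0 ≡ 0 (mod 11).
    Then x = 2 + 28·0 = 2, valid modulo lcm(28, 11) = 308: x ≡ 2 (mod 308).
Verify: 2 mod 7 = 2 ✓, 2 mod 4 = 2 ✓, 2 mod 11 = 2 ✓.

x ≡ 2 (mod 308).


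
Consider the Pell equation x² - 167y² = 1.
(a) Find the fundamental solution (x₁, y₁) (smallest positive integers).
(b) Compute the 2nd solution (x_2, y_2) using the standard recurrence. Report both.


Step 1: Find the fundamental solution (x₁, y₁) of x² - 167y² = 1.
  Expand √167 as a continued fraction. a₀ = ⌊√167⌋ = 12; iterate m_{k+1} = d_k·a_k − m_k, d_{k+1} = (167 − m_{k+1}²)/d_k, a_{k+1} = ⌊(a₀ + m_{k+1})/d_{k+1}⌋ (starting m₀ = 0, d₀ = 1), with convergents p_k = a_k·p_{k-1} + p_{k-2}, q_k = a_k·q_{k-1} + q_{k-2} (p₋₁ = 1, q₋₁ = 0):
  k = 0: a₀ = 12; p₀/q₀ = 12/1; p₀² − 167·q₀² = 144 − 167 = -23.
  k = 1: m = 12, d = 23, a = ⌊(12 + 12)/23⌋ = 1; p/q = (1·12 + 1)/(1·1 + 0) = 13/1; p² − 167·q² = 169 − 167 = 2.
  k = 2: m = 11, d = 2, a = ⌊(12 + 11)/2⌋ = 11; p/q = (11·13 + 12)/(11·1 + 1) = 155/12; p² − 167·q² = 24025 − 24048 = -23.
  k = 3: m = 11, d = 23, a = ⌊(12 + 11)/23⌋ = 1; p/q = (1·155 + 13)/(1·12 + 1) = 168/13; p² − 167·q² = 28224 − 28223 = 1.
  The first convergent with p² − 167·q² = 1 gives the fundamental solution (x₁, y₁) = (168, 13).
Step 2: Apply the recurrence (x_{n+1}, y_{n+1}) = (x₁x_n + 167y₁y_n, x₁y_n + y₁x_n) repeatedly.
  From (x_1, y_1) = (168, 13): x_2 = 168·168 + 167·13·13 = 56447; y_2 = 168·13 + 13·168 = 4368.
Step 3: Verify x_2² - 167·y_2² = 3186263809 - 3186263808 = 1 (should be 1). ✓

(x_1, y_1) = (168, 13); (x_2, y_2) = (56447, 4368).


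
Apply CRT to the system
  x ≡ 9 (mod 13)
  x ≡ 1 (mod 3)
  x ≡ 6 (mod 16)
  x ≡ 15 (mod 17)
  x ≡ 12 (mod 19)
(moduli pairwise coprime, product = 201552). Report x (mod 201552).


Product of moduli M = 13 · 3 · 16 · 17 · 19 = 201552.
Merge one congruence at a time:
  Start: x ≡ 9 (mod 13).
  Combine with x ≡ 1 (mod 3); new modulus lcm = 39.
    Write x = 9 + 13·t and substitute into x ≡ 1 (mod 3): 13·t ≡ 1 − 9 = -8 (mod 3).
    Reduce coefficients mod 3: 1·t ≡ 1 (mod 3).
    So t ≡ 1 (mod 3).
    Then x = 9 + 13·1 = 22, valid modulo lcm(13, 3) = 39: x ≡ 22 (mod 39).
  Combine with x ≡ 6 (mod 16); new modulus lcm = 624.
    Write x = 22 + 39·t and substitute into x ≡ 6 (mod 16): 39·t ≡ 6 − 22 = -16 (mod 16).
    Reduce coefficients mod 16: 7·t ≡ 0 (mod 16).
    The inverse of 7 mod 16 is 7 (since 7·7 = 49 = 3·16 + 1), so t ≡ 7·0 = 0 ≡ 0 (mod 16).
    Then x = 22 + 39·0 = 22, valid modulo lcm(39, 16) = 624: x ≡ 22 (mod 624).
  Combine with x ≡ 15 (mod 17); new modulus lcm = 10608.
    Write x = 22 + 624·t and substitute into x ≡ 15 (mod 17): 624·t ≡ 15 − 22 = -7 (mod 17).
    Reduce coefficients mod 17: 12·t ≡ 10 (mod 17).
    The inverse of 12 mod 17 is 10 (since 12·10 = 120 = 7·17 + 1), so t ≡ 10·10 = 100 ≡ 15 (mod 17).
    Then x = 22 + 624·15 = 9382, valid modulo lcm(624, 17) = 10608: x ≡ 9382 (mod 10608).
  Combine with x ≡ 12 (mod 19); new modulus lcm = 201552.
    Write x = 9382 + 10608·t and substitute into x ≡ 12 (mod 19): 10608·t ≡ 12 − 9382 = -9370 (mod 19).
    Reduce coefficients mod 19: 6·t ≡ 16 (mod 19).
    The inverse of 6 mod 19 is 16 (since 6·16 = 96 = 5·19 + 1), so t ≡ 16·16 = 256 ≡ 9 (mod 19).
    Then x = 9382 + 10608·9 = 104854, valid modulo lcm(10608, 19) = 201552: x ≡ 104854 (mod 201552).
Verify against each original: 104854 mod 13 = 9, 104854 mod 3 = 1, 104854 mod 16 = 6, 104854 mod 17 = 15, 104854 mod 19 = 12.

x ≡ 104854 (mod 201552).


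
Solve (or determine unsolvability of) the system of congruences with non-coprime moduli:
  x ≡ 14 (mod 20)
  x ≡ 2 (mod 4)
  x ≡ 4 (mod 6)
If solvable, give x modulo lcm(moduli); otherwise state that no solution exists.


Moduli 20, 4, 6 are not pairwise coprime, so CRT works modulo lcm(m_i) when all pairwise compatibility conditions hold.
Pairwise compatibility: gcd(m_i, m_j) must divide a_i - a_j for every pair.
Merge one congruence at a time:
  Start: x ≡ 14 (mod 20).
  Combine with x ≡ 2 (mod 4): gcd(20, 4) = 4; 2 - 14 = -12, which IS divisible by 4, so compatible.
    Write x = 14 + 20·t and substitute into x ≡ 2 (mod 4): 20·t ≡ 2 − 14 = -12 (mod 4).
    Divide the congruence (and modulus) by g = 4: 5·t ≡ -3 (mod 1).
    Modulo 1 every t works; take t = 0.
    Then x = 14 + 20·0 = 14, valid modulo lcm(20, 4) = 20: x ≡ 14 (mod 20).
  Combine with x ≡ 4 (mod 6): gcd(20, 6) = 2; 4 - 14 = -10, which IS divisible by 2, so compatible.
    Write x = 14 + 20·t and substitute into x ≡ 4 (mod 6): 20·t ≡ 4 − 14 = -10 (mod 6).
    Divide the congruence (and modulus) by g = 2: 10·t ≡ -5 (mod 3).
    Reduce coefficients mod 3: 1·t ≡ 1 (mod 3).
    So t ≡ 1 (mod 3).
    Then x = 14 + 20·1 = 34, valid modulo lcm(20, 6) = 60: x ≡ 34 (mod 60).
Verify: 34 mod 20 = 14, 34 mod 4 = 2, 34 mod 6 = 4.

x ≡ 34 (mod 60).


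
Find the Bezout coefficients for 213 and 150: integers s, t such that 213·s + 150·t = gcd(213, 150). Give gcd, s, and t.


Euclidean algorithm on (213, 150) — divide until remainder is 0:
  213 = 1 · 150 + 63
  150 = 2 · 63 + 24
  63 = 2 · 24 + 15
  24 = 1 · 15 + 9
  15 = 1 · 9 + 6
  9 = 1 · 6 + 3
  6 = 2 · 3 + 0
gcd(213, 150) = 3.
Track Bezout coefficients alongside the remainders: start with r₀ = 213 = a·1 + b·0 (s = 1, t = 0) and r₁ = 150 = a·0 + b·1 (s = 0, t = 1); each new remainder r_{k+1} = r_{k-1} − q_k·r_k inherits s_{k+1} = s_{k-1} − q_k·s_k, t_{k+1} = t_{k-1} − q_k·t_k, so r_k = a·s_k + b·t_k at every step:
  q = 1: r = 63, s = 1 − 1·0 = 1, t = 0 − 1·1 = -1  (check: 213·1 + 150·(-1) = 63)
  q = 2: r = 24, s = 0 − 2·1 = -2, t = 1 − 2·(-1) = 3  (check: 213·(-2) + 150·3 = 24)
  q = 2: r = 15, s = 1 − 2·(-2) = 5, t = -1 − 2·3 = -7  (check: 213·5 + 150·(-7) = 15)
  q = 1: r = 9, s = -2 − 1·5 = -7, t = 3 − 1·(-7) = 10  (check: 213·(-7) + 150·10 = 9)
  q = 1: r = 6, s = 5 − 1·(-7) = 12, t = -7 − 1·10 = -17  (check: 213·12 + 150·(-17) = 6)
  q = 1: r = 3, s = -7 − 1·12 = -19, t = 10 − 1·(-17) = 27  (check: 213·(-19) + 150·27 = 3)
The row with r = 3 (the gcd) gives the Bezout coefficients s = -19, t = 27.
Result: 213 · (-19) + 150 · (27) = 3.

gcd(213, 150) = 3; s = -19, t = 27 (check: 213·(-19) + 150·27 = 3).


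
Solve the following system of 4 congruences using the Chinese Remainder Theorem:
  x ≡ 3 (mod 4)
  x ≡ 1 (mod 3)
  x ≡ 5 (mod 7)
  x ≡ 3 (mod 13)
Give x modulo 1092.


Product of moduli M = 4 · 3 · 7 · 13 = 1092.
Merge one congruence at a time:
  Start: x ≡ 3 (mod 4).
  Combine with x ≡ 1 (mod 3); new modulus lcm = 12.
    Write x = 3 + 4·t and substitute into x ≡ 1 (mod 3): 4·t ≡ 1 − 3 = -2 (mod 3).
    Reduce coefficients mod 3: 1·t ≡ 1 (mod 3).
    So t ≡ 1 (mod 3).
    Then x = 3 + 4·1 = 7, valid modulo lcm(4, 3) = 12: x ≡ 7 (mod 12).
  Combine with x ≡ 5 (mod 7); new modulus lcm = 84.
    Write x = 7 + 12·t and substitute into x ≡ 5 (mod 7): 12·t ≡ 5 − 7 = -2 (mod 7).
    Reduce coefficients mod 7: 5·t ≡ 5 (mod 7).
    The inverse of 5 mod 7 is 3 (since 5·3 = 15 = 2·7 + 1), so t ≡ 3·5 = 15 ≡ 1 (mod 7).
    Then x = 7 + 12·1 = 19, valid modulo lcm(12, 7) = 84: x ≡ 19 (mod 84).
  Combine with x ≡ 3 (mod 13); new modulus lcm = 1092.
    Write x = 19 + 84·t and substitute into x ≡ 3 (mod 13): 84·t ≡ 3 − 19 = -16 (mod 13).
    Reduce coefficients mod 13: 6·t ≡ 10 (mod 13).
    The inverse of 6 mod 13 is 11 (since 6·11 = 66 = 5·13 + 1), so t ≡ 11·10 = 110 ≡ 6 (mod 13).
    Then x = 19 + 84·6 = 523, valid modulo lcm(84, 13) = 1092: x ≡ 523 (mod 1092).
Verify against each original: 523 mod 4 = 3, 523 mod 3 = 1, 523 mod 7 = 5, 523 mod 13 = 3.

x ≡ 523 (mod 1092).
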